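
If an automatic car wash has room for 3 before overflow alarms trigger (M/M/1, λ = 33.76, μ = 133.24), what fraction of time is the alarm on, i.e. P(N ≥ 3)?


ρ = 33.76/133.24 = 0.2534
P(N ≥ n) = ρ^n = 0.2534^3 = 0.016267

Final: 0.016267


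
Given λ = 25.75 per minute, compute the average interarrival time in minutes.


Mean interarrival time = 1/λ = 1/25.75 minute = 0.03883 minute
In minutes: 0.03883 × 1 = 0.03883 min

Final: 0.03883 min


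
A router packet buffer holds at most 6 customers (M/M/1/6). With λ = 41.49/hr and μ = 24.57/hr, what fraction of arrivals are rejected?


ρ = λ/μ = 41.49/24.57 = 1.6886
P_K = (1−ρ)ρ^K/(1−ρ^(K+1)) = (-0.6886·23.186205)/(1 − 39.153262)
= -15.967057/-38.153262 = 0.418498

Final: 0.418498


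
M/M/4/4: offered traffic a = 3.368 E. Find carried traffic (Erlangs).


B(4,3.368) = 0.246291 (Erlang-B)
Carried load = a(1 − B) = 3.368·(1 − 0.246291) = 3.368·0.753709 = 2.5385 E

Final: 2.5385 Erlangs


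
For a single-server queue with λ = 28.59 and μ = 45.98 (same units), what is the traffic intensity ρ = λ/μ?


ρ = λ/μ = 28.59/45.98 = 0.6218

Final: 0.6218


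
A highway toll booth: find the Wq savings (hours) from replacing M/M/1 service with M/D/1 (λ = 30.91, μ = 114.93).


ρ = 30.91/114.93 = 0.2689
Wq(M/M/1) = ρ/(μ−λ) = 0.2689/84.02 = 0.003201 hr
Wq(M/D/1) = ρ/(2(μ−λ)) = 0.001600 hr
Savings = 0.003201 − 0.001600 = 0.001600 hr

Final: 0.001600 hr


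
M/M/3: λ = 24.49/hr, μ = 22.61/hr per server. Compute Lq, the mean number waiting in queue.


a = λ/μ = 1.0831; ρ = a/3 = 0.3610
P₀ = 0.333197
Lq = P₀·a^c·ρ / (c!·(1−ρ)²) = 0.333197·1.27076·0.3610/(6·0.40826)
= 0.06241

Final: 0.06241


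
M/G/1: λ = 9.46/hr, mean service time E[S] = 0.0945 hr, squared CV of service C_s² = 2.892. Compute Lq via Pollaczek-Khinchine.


ρ = λ·E[S] = 9.46·0.0945 = 0.8940
Lq = ρ²(1+C_s²)/(2(1−ρ)) = 0.7992·(1+2.892)/(2·0.1060)
= 0.7992·3.8920/0.2121 = 14.66763

Final: 14.66763


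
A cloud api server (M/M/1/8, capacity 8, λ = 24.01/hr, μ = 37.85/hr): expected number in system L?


ρ = 24.01/37.85 = 0.6343
L = ρ[1 − (K+1)ρ^K + Kρ^(K+1)] / [(1−ρ)(1−ρ^(K+1))]
Numerator: 0.6343·(1 − 9·0.026219 + 8·0.016632) = 0.569063
Denominator: (0.3657)·(0.983368) = 0.359572
L = 0.569063/0.359572 = 1.5826

Final: 1.5826


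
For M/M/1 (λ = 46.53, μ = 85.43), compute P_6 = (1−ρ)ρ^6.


ρ = 46.53/85.43 = 0.5447
P_n = (1−ρ)·ρ^n = (1 − 0.5447)·0.5447^6 = 0.4553·0.026106 = 0.011887

Final: 0.011887


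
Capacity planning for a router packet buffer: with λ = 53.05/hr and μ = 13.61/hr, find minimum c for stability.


Stability requires cμ > λ ⇔ c > λ/μ.
λ/μ = 53.05/13.61 = 3.8979
Minimum integer c = ⌊3.8979⌋ + 1 = 4
Check: 4·13.61 = 54.44 > 53.05, while 3·13.61 = 40.83 ≤ 53.05

Final: 4 servers


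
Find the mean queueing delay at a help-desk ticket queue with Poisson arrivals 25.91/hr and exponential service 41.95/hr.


ρ = 25.91/41.95 = 0.6176
Wq = ρ/(μ−λ) = 0.6176/(41.95 − 25.91) = 0.6176/16.04 = 0.03851 hr

Final: 0.03851 hr


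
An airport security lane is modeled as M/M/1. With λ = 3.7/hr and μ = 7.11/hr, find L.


ρ = λ/μ = 3.7/7.11 = 0.5204
L = ρ/(1−ρ) = 0.5204/(1 − 0.5204) = 0.5204/0.4796 = 1.0850

Final: 1.0850


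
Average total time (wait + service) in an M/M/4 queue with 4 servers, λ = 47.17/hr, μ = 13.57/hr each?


a = 3.4761; ρ = 0.8690; P₀ = 0.015635
Lq = P₀·a^c·ρ/(c!(1−ρ)²) = 4.81725
Wq = Lq/λ = 4.81725/47.17 = 0.10213 hr
W = Wq + 1/μ = 0.10213 + 0.07369 = 0.17582 hr

Final: 0.17582 hr


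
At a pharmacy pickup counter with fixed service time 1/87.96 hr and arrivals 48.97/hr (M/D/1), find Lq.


ρ = 48.97/87.96 = 0.5567
M/D/1: Lq = ρ²/(2(1−ρ)) = 0.3099/(2·0.4433) = 0.34962

Final: 0.34962


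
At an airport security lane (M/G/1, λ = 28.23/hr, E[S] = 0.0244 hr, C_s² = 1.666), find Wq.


ρ = λ·E[S] = 28.23·0.0244 = 0.6888
E[S²] = E[S]²(1+C_s²) = 0.0244²·(1+1.666) = 0.001587
Wq = λ·E[S²]/(2(1−ρ)) = 28.23·0.001587/(2·0.3112) = 0.07199 hr

Final: 0.07199 hr


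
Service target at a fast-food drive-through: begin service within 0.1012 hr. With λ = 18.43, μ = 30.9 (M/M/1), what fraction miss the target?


ρ = 18.43/30.9 = 0.5964
P(Wq > t) = ρ·e^{−(μ−λ)t} = 0.5964·e^{−1.2620}
= 0.5964·0.283097 = 0.168851

Final: 0.168851


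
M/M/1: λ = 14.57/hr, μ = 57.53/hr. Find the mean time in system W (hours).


W = 1/(μ−λ) = 1/(57.53 − 14.57) = 1/42.96 = 0.02328 hr

Final: 0.02328 hr


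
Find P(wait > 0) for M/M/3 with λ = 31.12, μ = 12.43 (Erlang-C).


a = λ/μ = 2.5036; ρ = a/3 = 0.8345
P₀ = 0.044553 (from M/M/c formula)
C(c,a) = [a^c/(c!(1−ρ))]·P₀ = [15.69298/(6·0.1655)]·0.044553
= 15.80743·0.044553 = 0.704271

Final: 0.704271


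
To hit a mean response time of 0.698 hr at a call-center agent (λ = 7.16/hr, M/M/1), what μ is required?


W = 1/(μ−λ) ⇒ μ − λ = 1/W = 1/0.698 = 1.4327
μ = λ + 1/W = 7.16 + 1.4327 = 8.5927 per hr

Final: 8.5927 /hr


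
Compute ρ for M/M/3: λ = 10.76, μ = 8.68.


ρ = λ/(cμ) = 10.76/(3·8.68) = 10.76/26.04 = 0.4132

Final: 0.4132


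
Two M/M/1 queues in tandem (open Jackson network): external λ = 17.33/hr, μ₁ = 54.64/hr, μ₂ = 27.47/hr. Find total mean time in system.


Each node sees arrival rate λ = 17.33/hr (tandem ⇒ throughput preserved).
W₁ = 1/(μ₁−λ) = 1/(54.64−17.33) = 0.02680 hr
W₂ = 1/(μ₂−λ) = 1/(27.47−17.33) = 0.09862 hr
W_total = W₁ + W₂ = 0.02680 + 0.09862 = 0.12542 hr

Final: 0.12542 hr


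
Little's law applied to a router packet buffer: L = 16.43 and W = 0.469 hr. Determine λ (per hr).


λ = L/W = 16.43/0.469 = 35.0320 /hr

Final: 35.0320 /hr


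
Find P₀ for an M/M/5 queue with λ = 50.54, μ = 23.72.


a = λ/μ = 50.54/23.72 = 2.1307; ρ = a/c = 0.4261
Σ_{k=0}^{4} a^k/k! (terms k=0..4) = 1.00000 + 2.13069 + 2.26992 + 1.61217 + 0.85876 = 7.87154
Tail: a^5/(5!(1−ρ)) = 43.91398/(120·0.5739) = 0.63770
P₀ = 1/(7.87154 + 0.63770) = 1/8.50924 = 0.117519

Final: 0.117519


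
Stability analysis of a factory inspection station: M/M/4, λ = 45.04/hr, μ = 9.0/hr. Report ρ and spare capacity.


Total capacity cμ = 4·9.0 = 36.00/hr
ρ = λ/(cμ) = 45.04/36.00 = 1.2511
Stable ⇔ ρ < 1: NO
Spare capacity = cμ − λ = 36.00 − 45.04 = -9.04/hr

Final: ρ = 1.2511; unstable; margin = -9.04/hr


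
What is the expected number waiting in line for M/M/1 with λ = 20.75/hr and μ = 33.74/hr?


ρ = 20.75/33.74 = 0.6150
Lq = ρ²/(1−ρ) = 0.3782/0.3850 = 0.9824

Final: 0.9824


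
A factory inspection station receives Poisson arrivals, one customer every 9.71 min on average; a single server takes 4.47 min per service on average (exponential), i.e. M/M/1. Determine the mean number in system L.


λ = 60/9.71 = 6.1792 /hr
μ = 60/4.47 = 13.4228 /hr
ρ = λ/μ = 6.1792/13.4228 = 0.4604
L = ρ/(1−ρ) = 0.4604/0.5396 = 0.8531

Final: 0.8531


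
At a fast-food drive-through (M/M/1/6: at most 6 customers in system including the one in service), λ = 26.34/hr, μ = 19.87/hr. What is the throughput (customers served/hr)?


ρ = 1.3256; P_K = (1−ρ)ρ^6/(1−ρ^7) = 0.285296
λ_eff = λ(1 − P_K) = 26.34·(1 − 0.285296) = 26.34·0.714704 = 18.8253 /hr

Final: 18.8253 /hr


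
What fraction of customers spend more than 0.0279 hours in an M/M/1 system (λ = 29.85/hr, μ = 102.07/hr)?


W ~ Exponential(μ−λ) for M/M/1.
μ − λ = 102.07 − 29.85 = 72.2200
P(W > t) = e^{−(μ−λ)t} = e^{−2.0149} = 0.133329

Final: 0.133329


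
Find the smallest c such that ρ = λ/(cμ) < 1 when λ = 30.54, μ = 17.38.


Stability requires cμ > λ ⇔ c > λ/μ.
λ/μ = 30.54/17.38 = 1.7572
Minimum integer c = ⌊1.7572⌋ + 1 = 2
Check: 2·17.38 = 34.76 > 30.54, while 1·17.38 = 17.38 ≤ 30.54

Final: 2 servers


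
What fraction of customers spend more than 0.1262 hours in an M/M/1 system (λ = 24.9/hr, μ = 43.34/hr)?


W ~ Exponential(μ−λ) for M/M/1.
μ − λ = 43.34 − 24.9 = 18.4400
P(W > t) = e^{−(μ−λ)t} = e^{−2.3271} = 0.097576

Final: 0.097576


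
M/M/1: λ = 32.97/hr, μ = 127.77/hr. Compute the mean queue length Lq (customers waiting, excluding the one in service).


ρ = 32.97/127.77 = 0.2580
Lq = ρ²/(1−ρ) = 0.06659/0.7420 = 0.08974

Final: 0.08974


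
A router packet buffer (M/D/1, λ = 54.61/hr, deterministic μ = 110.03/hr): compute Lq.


ρ = 54.61/110.03 = 0.4963
M/D/1: Lq = ρ²/(2(1−ρ)) = 0.2463/(2·0.5037) = 0.24453

Final: 0.24453


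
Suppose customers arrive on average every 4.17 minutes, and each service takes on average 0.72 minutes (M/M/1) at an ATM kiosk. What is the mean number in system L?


λ = 60/4.17 = 14.3885 /hr
μ = 60/0.72 = 83.3333 /hr
ρ = λ/μ = 14.3885/83.3333 = 0.1727
L = ρ/(1−ρ) = 0.1727/0.8273 = 0.2087

Final: 0.2087


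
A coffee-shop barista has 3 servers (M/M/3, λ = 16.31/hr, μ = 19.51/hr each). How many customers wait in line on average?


a = λ/μ = 0.8360; ρ = a/3 = 0.2787
P₀ = 0.430960
Lq = P₀·a^c·ρ / (c!·(1−ρ)²) = 0.430960·0.58424·0.2787/(6·0.52033)
= 0.02247

Final: 0.02247


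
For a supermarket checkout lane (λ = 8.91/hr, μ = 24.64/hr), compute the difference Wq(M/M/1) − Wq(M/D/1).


ρ = 8.91/24.64 = 0.3616
Wq(M/M/1) = ρ/(μ−λ) = 0.3616/15.73 = 0.02299 hr
Wq(M/D/1) = ρ/(2(μ−λ)) = 0.01149 hr
Savings = 0.02299 − 0.01149 = 0.01149 hr

Final: 0.01149 hr


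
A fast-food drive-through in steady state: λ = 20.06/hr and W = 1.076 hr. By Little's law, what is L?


L = λW = 20.06·1.076 = 21.5846

Final: 21.5846


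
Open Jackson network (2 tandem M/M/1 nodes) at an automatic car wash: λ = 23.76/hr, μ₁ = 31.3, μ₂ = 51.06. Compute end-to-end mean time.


Each node sees arrival rate λ = 23.76/hr (tandem ⇒ throughput preserved).
W₁ = 1/(μ₁−λ) = 1/(31.3−23.76) = 0.13263 hr
W₂ = 1/(μ₂−λ) = 1/(51.06−23.76) = 0.03663 hr
W_total = W₁ + W₂ = 0.13263 + 0.03663 = 0.16926 hr

Final: 0.16926 hr


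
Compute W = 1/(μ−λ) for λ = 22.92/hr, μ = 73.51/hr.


W = 1/(μ−λ) = 1/(73.51 − 22.92) = 1/50.59 = 0.01977 hr

Final: 0.01977 hr


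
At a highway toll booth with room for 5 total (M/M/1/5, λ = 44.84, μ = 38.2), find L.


ρ = 44.84/38.2 = 1.1738
L = ρ[1 − (K+1)ρ^K + Kρ^(K+1)] / [(1−ρ)(1−ρ^(K+1))]
Numerator: 1.1738·(1 − 6·2.228493 + 5·2.615854) = 0.831433
Denominator: (-0.1738)·(-1.615854) = 0.280871
L = 0.831433/0.280871 = 2.9602

Final: 2.9602


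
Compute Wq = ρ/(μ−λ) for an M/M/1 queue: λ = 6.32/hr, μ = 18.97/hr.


ρ = 6.32/18.97 = 0.3332
Wq = ρ/(μ−λ) = 0.3332/(18.97 − 6.32) = 0.3332/12.65 = 0.02634 hr

Final: 0.02634 hr


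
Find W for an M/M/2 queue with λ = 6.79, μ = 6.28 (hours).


a = 1.0812; ρ = 0.5406; P₀ = 0.298191
Lq = P₀·a^c·ρ/(c!(1−ρ)²) = 0.44647
Wq = Lq/λ = 0.44647/6.79 = 0.06575 hr
W = Wq + 1/μ = 0.06575 + 0.15924 = 0.22499 hr

Final: 0.22499 hr


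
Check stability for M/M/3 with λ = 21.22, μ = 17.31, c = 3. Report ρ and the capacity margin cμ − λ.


Total capacity cμ = 3·17.31 = 51.93/hr
ρ = λ/(cμ) = 21.22/51.93 = 0.4086
Stable ⇔ ρ < 1: YES
Spare capacity = cμ − λ = 51.93 − 21.22 = 30.71/hr

Final: ρ = 0.4086; stable; margin = 30.71/hr


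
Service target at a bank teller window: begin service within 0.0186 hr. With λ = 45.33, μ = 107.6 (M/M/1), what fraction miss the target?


ρ = 45.33/107.6 = 0.4213
P(Wq > t) = ρ·e^{−(μ−λ)t} = 0.4213·e^{−1.1582}
= 0.4213·0.314044 = 0.132301

Final: 0.132301


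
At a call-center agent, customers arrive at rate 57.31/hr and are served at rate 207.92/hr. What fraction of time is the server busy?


ρ = λ/μ = 57.31/207.92 = 0.2756

Final: 0.2756


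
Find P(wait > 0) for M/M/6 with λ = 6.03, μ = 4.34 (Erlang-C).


a = λ/μ = 1.3894; ρ = a/6 = 0.2316
P₀ = 0.249186 (from M/M/c formula)
C(c,a) = [a^c/(c!(1−ρ))]·P₀ = [7.19392/(720·0.7684)]·0.249186
= 0.01300·0.249186 = 0.003240

Final: 0.003240


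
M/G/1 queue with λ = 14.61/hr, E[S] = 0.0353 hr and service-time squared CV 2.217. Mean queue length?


ρ = λ·E[S] = 14.61·0.0353 = 0.5157
Lq = ρ²(1+C_s²)/(2(1−ρ)) = 0.2660·(1+2.217)/(2·0.4843)
= 0.2660·3.2170/0.9685 = 0.88346

Final: 0.88346


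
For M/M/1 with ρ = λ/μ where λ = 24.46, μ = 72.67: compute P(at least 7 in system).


ρ = 24.46/72.67 = 0.3366
P(N ≥ n) = ρ^n = 0.3366^7 = 0.0004895

Final: 0.0004895


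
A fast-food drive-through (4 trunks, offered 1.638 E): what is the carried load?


B(4,1.638) = 0.059846 (Erlang-B)
Carried load = a(1 − B) = 1.638·(1 − 0.059846) = 1.638·0.940154 = 1.5400 E

Final: 1.5400 Erlangs


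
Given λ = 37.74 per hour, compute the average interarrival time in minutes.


Mean interarrival time = 1/λ = 1/37.74 hour = 0.02650 hour
In minutes: 0.02650 × 60 = 1.5898 min

Final: 1.5898 min


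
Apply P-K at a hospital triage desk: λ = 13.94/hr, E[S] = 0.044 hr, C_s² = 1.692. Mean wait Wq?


ρ = λ·E[S] = 13.94·0.044 = 0.6134
E[S²] = E[S]²(1+C_s²) = 0.044²·(1+1.692) = 0.005212
Wq = λ·E[S²]/(2(1−ρ)) = 13.94·0.005212/(2·0.3866) = 0.09395 hr

Final: 0.09395 hr


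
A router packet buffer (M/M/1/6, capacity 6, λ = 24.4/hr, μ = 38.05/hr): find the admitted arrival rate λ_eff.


ρ = 0.6413; P_K = (1−ρ)ρ^6/(1−ρ^7) = 0.026110
λ_eff = λ(1 − P_K) = 24.4·(1 − 0.026110) = 24.4·0.973890 = 23.7629 /hr

Final: 23.7629 /hr


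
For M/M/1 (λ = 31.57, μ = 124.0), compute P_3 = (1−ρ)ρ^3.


ρ = 31.57/124.0 = 0.2546
P_n = (1−ρ)·ρ^n = (1 − 0.2546)·0.2546^3 = 0.7454·0.016503 = 0.012301

Final: 0.012301


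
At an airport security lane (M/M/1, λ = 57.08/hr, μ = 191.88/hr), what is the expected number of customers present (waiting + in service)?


ρ = λ/μ = 57.08/191.88 = 0.2975
L = ρ/(1−ρ) = 0.2975/(1 − 0.2975) = 0.2975/0.7025 = 0.4234

Final: 0.4234


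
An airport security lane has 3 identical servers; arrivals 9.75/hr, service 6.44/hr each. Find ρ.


ρ = λ/(cμ) = 9.75/(3·6.44) = 9.75/19.32 = 0.5047

Final: 0.5047


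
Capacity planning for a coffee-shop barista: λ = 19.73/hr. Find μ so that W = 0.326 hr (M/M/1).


W = 1/(μ−λ) ⇒ μ − λ = 1/W = 1/0.326 = 3.0675
μ = λ + 1/W = 19.73 + 3.0675 = 22.7975 per hr

Final: 22.7975 /hr


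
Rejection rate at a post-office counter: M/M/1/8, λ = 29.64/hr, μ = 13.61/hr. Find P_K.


ρ = λ/μ = 29.64/13.61 = 2.1778
P_K = (1−ρ)ρ^K/(1−ρ^(K+1)) = (-1.1778·506.011740)/(1 − 1101.997646)
= -595.985907/-1100.997646 = 0.541314

Final: 0.541314


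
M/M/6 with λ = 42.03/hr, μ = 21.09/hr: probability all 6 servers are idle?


a = λ/μ = 42.03/21.09 = 1.9929; ρ = a/c = 0.3321
Σ_{k=0}^{5} a^k/k! (terms k=0..5) = 1.00000 + 1.99289 + 1.98580 + 1.31916 + 0.65723 + 0.26196 = 7.21704
Tail: a^6/(6!(1−ρ)) = 62.64651/(720·0.6679) = 0.13028
P₀ = 1/(7.21704 + 0.13028) = 1/7.34732 = 0.136104

Final: 0.136104


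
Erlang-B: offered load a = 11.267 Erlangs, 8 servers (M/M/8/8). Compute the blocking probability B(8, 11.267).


B(c,a) = (a^c/c!) / Σ_{k=0}^{c} a^k/k!
a^8/8! = 6440.889243
Σ terms (k=0..8): 1.00000 + 11.26700 + 63.47264 + 238.38210 + 671.46277 + 1513.07420 + 2841.30117 + 4573.27718 + 6440.88924 = 16354.126289
B = 6440.889243/16354.126289 = 0.393839

Final: 0.393839


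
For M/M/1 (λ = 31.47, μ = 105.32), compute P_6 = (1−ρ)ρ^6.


ρ = 31.47/105.32 = 0.2988
P_n = (1−ρ)·ρ^n = (1 − 0.2988)·0.2988^6 = 0.7012·0.0007117 = 0.0004991

Final: 0.0004991


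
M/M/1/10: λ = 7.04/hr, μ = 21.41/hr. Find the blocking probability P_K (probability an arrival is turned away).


ρ = λ/μ = 7.04/21.41 = 0.3288
P_K = (1−ρ)ρ^K/(1−ρ^(K+1)) = (0.6712·0.00001478)/(1 − 0.000004859)
= 0.000009917/0.999995 = 0.000009917

Final: 0.000009917


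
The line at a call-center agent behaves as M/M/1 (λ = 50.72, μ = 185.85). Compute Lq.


ρ = 50.72/185.85 = 0.2729
Lq = ρ²/(1−ρ) = 0.07448/0.7271 = 0.1024

Final: 0.1024


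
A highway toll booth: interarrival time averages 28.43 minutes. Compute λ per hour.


λ = 1/(interarrival time) in consistent units.
1 hour = 60 min, so λ = 60/28.43 = 2.1104 per hour

Final: 2.1104 /hr


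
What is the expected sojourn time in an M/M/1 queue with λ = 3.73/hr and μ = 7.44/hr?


W = 1/(μ−λ) = 1/(7.44 − 3.73) = 1/3.71 = 0.2695 hr

Final: 0.2695 hr


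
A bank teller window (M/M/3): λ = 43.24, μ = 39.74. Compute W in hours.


a = 1.0881; ρ = 0.3627; P₀ = 0.331466
Lq = P₀·a^c·ρ/(c!(1−ρ)²) = 0.06355
Wq = Lq/λ = 0.06355/43.24 = 0.001470 hr
W = Wq + 1/μ = 0.001470 + 0.02516 = 0.02663 hr

Final: 0.02663 hr


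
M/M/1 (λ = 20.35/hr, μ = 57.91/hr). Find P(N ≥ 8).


ρ = 20.35/57.91 = 0.3514
P(N ≥ n) = ρ^n = 0.3514^8 = 0.0002325

Final: 0.0002325


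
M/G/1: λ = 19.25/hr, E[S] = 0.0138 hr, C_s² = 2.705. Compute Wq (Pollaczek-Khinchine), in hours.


ρ = λ·E[S] = 19.25·0.0138 = 0.2656
E[S²] = E[S]²(1+C_s²) = 0.0138²·(1+2.705) = 0.0007056
Wq = λ·E[S²]/(2(1−ρ)) = 19.25·0.0007056/(2·0.7344) = 0.009248 hr

Final: 0.009248 hr


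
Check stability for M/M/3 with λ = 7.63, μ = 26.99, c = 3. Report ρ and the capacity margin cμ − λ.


Total capacity cμ = 3·26.99 = 80.97/hr
ρ = λ/(cμ) = 7.63/80.97 = 0.09423
Stable ⇔ ρ < 1: YES
Spare capacity = cμ − λ = 80.97 − 7.63 = 73.34/hr

Final: ρ = 0.09423; stable; margin = 73.34/hr


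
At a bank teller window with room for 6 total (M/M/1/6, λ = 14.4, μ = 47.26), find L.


ρ = 14.4/47.26 = 0.3047
L = ρ[1 − (K+1)ρ^K + Kρ^(K+1)] / [(1−ρ)(1−ρ^(K+1))]
Numerator: 0.3047·(1 − 7·0.0008002 + 6·0.0002438) = 0.303436
Denominator: (0.6953)·(0.999756) = 0.695133
L = 0.303436/0.695133 = 0.4365

Final: 0.4365


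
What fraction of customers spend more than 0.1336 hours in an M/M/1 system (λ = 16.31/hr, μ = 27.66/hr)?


W ~ Exponential(μ−λ) for M/M/1.
μ − λ = 27.66 − 16.31 = 11.3500
P(W > t) = e^{−(μ−λ)t} = e^{−1.5164} = 0.219509

Final: 0.219509


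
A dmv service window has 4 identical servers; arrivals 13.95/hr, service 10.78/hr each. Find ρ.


ρ = λ/(cμ) = 13.95/(4·10.78) = 13.95/43.12 = 0.3235

Final: 0.3235


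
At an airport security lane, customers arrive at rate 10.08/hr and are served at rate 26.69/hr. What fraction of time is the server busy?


ρ = λ/μ = 10.08/26.69 = 0.3777

Final: 0.3777


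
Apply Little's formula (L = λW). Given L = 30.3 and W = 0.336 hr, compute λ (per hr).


λ = L/W = 30.3/0.336 = 90.1786 /hr

Final: 90.1786 /hr


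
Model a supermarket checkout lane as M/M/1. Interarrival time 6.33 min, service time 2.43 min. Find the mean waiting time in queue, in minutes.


λ = 60/6.33 = 9.4787 /hr
μ = 60/2.43 = 24.6914 /hr
ρ = λ/μ = 9.4787/24.6914 = 0.3839
Wq = ρ/(μ−λ) = 0.3839/(24.6914−9.4787) = 0.02523 hr
In minutes: 0.02523·60 = 1.514 min

Final: 1.514 min


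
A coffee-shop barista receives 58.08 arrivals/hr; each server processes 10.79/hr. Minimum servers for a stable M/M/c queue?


Stability requires cμ > λ ⇔ c > λ/μ.
λ/μ = 58.08/10.79 = 5.3828
Minimum integer c = ⌊5.3828⌋ + 1 = 6
Check: 6·10.79 = 64.74 > 58.08, while 5·10.79 = 53.95 ≤ 58.08

Final: 6 servers


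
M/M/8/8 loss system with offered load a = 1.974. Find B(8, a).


B(c,a) = (a^c/c!) / Σ_{k=0}^{c} a^k/k!
a^8/8! = 0.005718
Σ terms (k=0..8): 1.00000 + 1.97400 + 1.94834 + 1.28201 + 0.63267 + 0.24978 + 0.08218 + 0.02317 + 0.005718 = 7.197862
B = 0.005718/7.197862 = 0.0007944

Final: 0.0007944


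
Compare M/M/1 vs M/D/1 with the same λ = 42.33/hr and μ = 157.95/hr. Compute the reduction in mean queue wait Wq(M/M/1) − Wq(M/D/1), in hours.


ρ = 42.33/157.95 = 0.2680
Wq(M/M/1) = ρ/(μ−λ) = 0.2680/115.62 = 0.002318 hr
Wq(M/D/1) = ρ/(2(μ−λ)) = 0.001159 hr
Savings = 0.002318 − 0.001159 = 0.001159 hr

Final: 0.001159 hr


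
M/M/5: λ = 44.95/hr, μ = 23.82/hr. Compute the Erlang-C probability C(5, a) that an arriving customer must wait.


a = λ/μ = 1.8871; ρ = a/5 = 0.3774
P₀ = 0.150688 (from M/M/c formula)
C(c,a) = [a^c/(c!(1−ρ))]·P₀ = [23.92983/(120·0.6226)]·0.150688
= 0.32030·0.150688 = 0.048265

Final: 0.048265


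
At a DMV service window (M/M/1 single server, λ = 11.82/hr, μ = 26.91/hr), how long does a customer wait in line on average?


ρ = 11.82/26.91 = 0.4392
Wq = ρ/(μ−λ) = 0.4392/(26.91 − 11.82) = 0.4392/15.09 = 0.02911 hr

Final: 0.02911 hr


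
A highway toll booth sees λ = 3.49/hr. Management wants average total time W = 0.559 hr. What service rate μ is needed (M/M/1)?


W = 1/(μ−λ) ⇒ μ − λ = 1/W = 1/0.559 = 1.7889
μ = λ + 1/W = 3.49 + 1.7889 = 5.2789 per hr

Final: 5.2789 /hr


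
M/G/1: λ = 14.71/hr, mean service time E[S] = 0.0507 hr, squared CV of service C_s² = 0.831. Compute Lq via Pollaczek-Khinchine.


ρ = λ·E[S] = 14.71·0.0507 = 0.7458
Lq = ρ²(1+C_s²)/(2(1−ρ)) = 0.5562·(1+0.831)/(2·0.2542)
= 0.5562·1.8310/0.5084 = 2.00318

Final: 2.00318


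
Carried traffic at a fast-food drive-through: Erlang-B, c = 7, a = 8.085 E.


B(7,8.085) = 0.312941 (Erlang-B)
Carried load = a(1 − B) = 8.085·(1 − 0.312941) = 8.085·0.687059 = 5.5549 E

Final: 5.5549 Erlangs


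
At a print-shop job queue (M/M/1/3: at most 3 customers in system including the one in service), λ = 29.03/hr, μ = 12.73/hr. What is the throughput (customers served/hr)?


ρ = 2.2804; P_K = (1−ρ)ρ^3/(1−ρ^4) = 0.583047
λ_eff = λ(1 − P_K) = 29.03·(1 − 0.583047) = 29.03·0.416953 = 12.1041 /hr

Final: 12.1041 /hr


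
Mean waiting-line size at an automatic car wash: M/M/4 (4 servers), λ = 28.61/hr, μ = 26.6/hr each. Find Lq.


a = λ/μ = 1.0756; ρ = a/4 = 0.2689
P₀ = 0.340411
Lq = P₀·a^c·ρ / (c!·(1−ρ)²) = 0.340411·1.33827·0.2689/(24·0.53452)
= 0.009549

Final: 0.009549


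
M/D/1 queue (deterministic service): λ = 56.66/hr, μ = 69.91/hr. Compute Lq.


ρ = 56.66/69.91 = 0.8105
M/D/1: Lq = ρ²/(2(1−ρ)) = 0.6569/(2·0.1895) = 1.73288

Final: 1.73288


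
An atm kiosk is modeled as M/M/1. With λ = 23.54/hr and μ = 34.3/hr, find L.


ρ = λ/μ = 23.54/34.3 = 0.6863
L = ρ/(1−ρ) = 0.6863/(1 − 0.6863) = 0.6863/0.3137 = 2.1877

Final: 2.1877


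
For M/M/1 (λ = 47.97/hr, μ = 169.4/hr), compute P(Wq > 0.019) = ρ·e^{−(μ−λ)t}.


ρ = 47.97/169.4 = 0.2832
P(Wq > t) = ρ·e^{−(μ−λ)t} = 0.2832·e^{−2.3072}
= 0.2832·0.099543 = 0.028188

Final: 0.028188


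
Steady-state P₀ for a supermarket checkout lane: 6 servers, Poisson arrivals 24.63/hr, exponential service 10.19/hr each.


a = λ/μ = 24.63/10.19 = 2.4171; ρ = a/c = 0.4028
Σ_{k=0}^{5} a^k/k! (terms k=0..5) = 1.00000 + 2.41708 + 2.92113 + 2.35353 + 1.42216 + 0.68750 = 10.80139
Tail: a^6/(6!(1−ρ)) = 199.40744/(720·0.5972) = 0.46379
P₀ = 1/(10.80139 + 0.46379) = 1/11.26518 = 0.088769

Final: 0.088769


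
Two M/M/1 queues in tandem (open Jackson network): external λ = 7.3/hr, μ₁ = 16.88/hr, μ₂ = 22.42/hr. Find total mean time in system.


Each node sees arrival rate λ = 7.3/hr (tandem ⇒ throughput preserved).
W₁ = 1/(μ₁−λ) = 1/(16.88−7.3) = 0.10438 hr
W₂ = 1/(μ₂−λ) = 1/(22.42−7.3) = 0.06614 hr
W_total = W₁ + W₂ = 0.10438 + 0.06614 = 0.17052 hr

Final: 0.17052 hr


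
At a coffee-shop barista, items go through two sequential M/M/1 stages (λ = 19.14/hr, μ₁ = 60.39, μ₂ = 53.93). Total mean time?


Each node sees arrival rate λ = 19.14/hr (tandem ⇒ throughput preserved).
W₁ = 1/(μ₁−λ) = 1/(60.39−19.14) = 0.02424 hr
W₂ = 1/(μ₂−λ) = 1/(53.93−19.14) = 0.02874 hr
W_total = W₁ + W₂ = 0.02424 + 0.02874 = 0.05299 hr

Final: 0.05299 hr


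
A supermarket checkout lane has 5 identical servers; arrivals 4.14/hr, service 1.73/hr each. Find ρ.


ρ = λ/(cμ) = 4.14/(5·1.73) = 4.14/8.65 = 0.4786

Final: 0.4786


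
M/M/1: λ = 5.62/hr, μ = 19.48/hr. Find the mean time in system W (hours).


W = 1/(μ−λ) = 1/(19.48 − 5.62) = 1/13.86 = 0.07215 hr

Final: 0.07215 hr


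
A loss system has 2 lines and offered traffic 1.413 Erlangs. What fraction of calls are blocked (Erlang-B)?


B(c,a) = (a^c/c!) / Σ_{k=0}^{c} a^k/k!
a^2/2! = 0.998285
Σ terms (k=0..2): 1.00000 + 1.41300 + 0.99828 = 3.411284
B = 0.998285/3.411284 = 0.292642

Final: 0.292642


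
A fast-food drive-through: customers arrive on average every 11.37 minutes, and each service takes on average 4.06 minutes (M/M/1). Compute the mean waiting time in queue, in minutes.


λ = 60/11.37 = 5.2770 /hr
μ = 60/4.06 = 14.7783 /hr
ρ = λ/μ = 5.2770/14.7783 = 0.3571
Wq = ρ/(μ−λ) = 0.3571/(14.7783−5.2770) = 0.03758 hr
In minutes: 0.03758·60 = 2.255 min

Final: 2.255 min


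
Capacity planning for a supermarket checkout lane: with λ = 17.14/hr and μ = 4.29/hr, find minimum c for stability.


Stability requires cμ > λ ⇔ c > λ/μ.
λ/μ = 17.14/4.29 = 3.9953
Minimum integer c = ⌊3.9953⌋ + 1 = 4
Check: 4·4.29 = 17.16 > 17.14, while 3·4.29 = 12.87 ≤ 17.14

Final: 4 servers


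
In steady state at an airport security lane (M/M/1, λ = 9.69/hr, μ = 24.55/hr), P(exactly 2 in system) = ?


ρ = 9.69/24.55 = 0.3947
P_n = (1−ρ)·ρ^n = (1 − 0.3947)·0.3947^2 = 0.6053·0.155792 = 0.094300

Final: 0.094300


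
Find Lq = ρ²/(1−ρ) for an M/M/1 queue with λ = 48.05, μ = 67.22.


ρ = 48.05/67.22 = 0.7148
Lq = ρ²/(1−ρ) = 0.5110/0.2852 = 1.7917

Final: 1.7917


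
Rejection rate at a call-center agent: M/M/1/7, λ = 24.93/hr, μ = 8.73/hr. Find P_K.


ρ = λ/μ = 24.93/8.73 = 2.8557
P_K = (1−ρ)ρ^K/(1−ρ^(K+1)) = (-1.8557·1548.660579)/(1 − 4422.463715)
= -2873.803136/-4421.463715 = 0.649966

Final: 0.649966


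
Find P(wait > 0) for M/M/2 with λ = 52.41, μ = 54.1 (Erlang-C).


a = λ/μ = 0.9688; ρ = a/2 = 0.4844
P₀ = 0.347363 (from M/M/c formula)
C(c,a) = [a^c/(c!(1−ρ))]·P₀ = [0.93850/(2·0.5156)]·0.347363
= 0.91007·0.347363 = 0.316125

Final: 0.316125


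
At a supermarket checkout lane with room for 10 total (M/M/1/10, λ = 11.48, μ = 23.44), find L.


ρ = 11.48/23.44 = 0.4898
L = ρ[1 − (K+1)ρ^K + Kρ^(K+1)] / [(1−ρ)(1−ρ^(K+1))]
Numerator: 0.4898·(1 − 11·0.0007940 + 10·0.0003889) = 0.487388
Denominator: (0.5102)·(0.999611) = 0.510040
L = 0.487388/0.510040 = 0.9556

Final: 0.9556


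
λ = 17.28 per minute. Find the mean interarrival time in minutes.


Mean interarrival time = 1/λ = 1/17.28 minute = 0.05787 minute
In minutes: 0.05787 × 1 = 0.05787 min

Final: 0.05787 min


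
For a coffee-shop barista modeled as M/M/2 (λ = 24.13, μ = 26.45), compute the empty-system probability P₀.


a = λ/μ = 24.13/26.45 = 0.9123; ρ = a/c = 0.4561
Σ_{k=0}^{1} a^k/k! (terms k=0..1) = 1.00000 + 0.91229 = 1.91229
Tail: a^2/(2!(1−ρ)) = 0.83227/(2·0.5439) = 0.76515
P₀ = 1/(1.91229 + 0.76515) = 1/2.67744 = 0.373491

Final: 0.373491


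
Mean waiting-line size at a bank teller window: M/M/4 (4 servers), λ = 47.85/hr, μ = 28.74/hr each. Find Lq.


a = λ/μ = 1.6649; ρ = a/4 = 0.4162
P₀ = 0.186270
Lq = P₀·a^c·ρ / (c!·(1−ρ)²) = 0.186270·7.68388·0.4162/(24·0.34079)
= 0.07284

Final: 0.07284


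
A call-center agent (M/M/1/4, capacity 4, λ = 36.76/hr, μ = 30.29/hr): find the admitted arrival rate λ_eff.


ρ = 1.2136; P_K = (1−ρ)ρ^4/(1−ρ^5) = 0.283816
λ_eff = λ(1 − P_K) = 36.76·(1 − 0.283816) = 36.76·0.716184 = 26.3269 /hr

Final: 26.3269 /hr


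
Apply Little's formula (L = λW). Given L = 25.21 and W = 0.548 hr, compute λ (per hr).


λ = L/W = 25.21/0.548 = 46.0036 /hr

Final: 46.0036 /hr


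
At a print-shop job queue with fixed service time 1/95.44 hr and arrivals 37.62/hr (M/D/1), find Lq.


ρ = 37.62/95.44 = 0.3942
M/D/1: Lq = ρ²/(2(1−ρ)) = 0.1554/(2·0.6058) = 0.12823

Final: 0.12823


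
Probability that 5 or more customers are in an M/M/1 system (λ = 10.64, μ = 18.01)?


ρ = 10.64/18.01 = 0.5908
P(N ≥ n) = ρ^n = 0.5908^5 = 0.071968

Final: 0.071968


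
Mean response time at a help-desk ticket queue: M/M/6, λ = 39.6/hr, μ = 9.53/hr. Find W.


a = 4.1553; ρ = 0.6925; P₀ = 0.013938
Lq = P₀·a^c·ρ/(c!(1−ρ)²) = 0.73010
Wq = Lq/λ = 0.73010/39.6 = 0.01844 hr
W = Wq + 1/μ = 0.01844 + 0.10493 = 0.12337 hr

Final: 0.12337 hr


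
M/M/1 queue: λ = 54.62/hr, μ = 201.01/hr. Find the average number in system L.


ρ = λ/μ = 54.62/201.01 = 0.2717
L = ρ/(1−ρ) = 0.2717/(1 − 0.2717) = 0.2717/0.7283 = 0.3731

Final: 0.3731


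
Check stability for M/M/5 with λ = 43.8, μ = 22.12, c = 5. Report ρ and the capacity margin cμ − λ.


Total capacity cμ = 5·22.12 = 110.60/hr
ρ = λ/(cμ) = 43.8/110.60 = 0.3960
Stable ⇔ ρ < 1: YES
Spare capacity = cμ − λ = 110.60 − 43.8 = 66.80/hr

Final: ρ = 0.3960; stable; margin = 66.80/hr


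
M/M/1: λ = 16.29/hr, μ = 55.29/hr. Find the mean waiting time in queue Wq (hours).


ρ = 16.29/55.29 = 0.2946
Wq = ρ/(μ−λ) = 0.2946/(55.29 − 16.29) = 0.2946/39.00 = 0.007555 hr

Final: 0.007555 hr


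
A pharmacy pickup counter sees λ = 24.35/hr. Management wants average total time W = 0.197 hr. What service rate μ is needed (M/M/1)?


W = 1/(μ−λ) ⇒ μ − λ = 1/W = 1/0.197 = 5.0761
μ = λ + 1/W = 24.35 + 5.0761 = 29.4261 per hr

Final: 29.4261 /hr


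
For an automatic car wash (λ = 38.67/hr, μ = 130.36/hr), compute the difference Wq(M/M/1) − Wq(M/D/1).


ρ = 38.67/130.36 = 0.2966
Wq(M/M/1) = ρ/(μ−λ) = 0.2966/91.69 = 0.003235 hr
Wq(M/D/1) = ρ/(2(μ−λ)) = 0.001618 hr
Savings = 0.003235 − 0.001618 = 0.001618 hr

Final: 0.001618 hr


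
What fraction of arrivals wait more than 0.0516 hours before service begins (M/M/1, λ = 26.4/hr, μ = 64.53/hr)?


ρ = 26.4/64.53 = 0.4091
P(Wq > t) = ρ·e^{−(μ−λ)t} = 0.4091·e^{−1.9675}
= 0.4091·0.139805 = 0.057196

Final: 0.057196


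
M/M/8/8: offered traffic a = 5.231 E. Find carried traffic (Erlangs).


B(8,5.231) = 0.081203 (Erlang-B)
Carried load = a(1 − B) = 5.231·(1 − 0.081203) = 5.231·0.918797 = 4.8062 E

Final: 4.8062 Erlangs


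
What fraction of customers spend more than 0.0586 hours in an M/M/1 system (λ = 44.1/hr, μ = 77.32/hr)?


W ~ Exponential(μ−λ) for M/M/1.
μ − λ = 77.32 − 44.1 = 33.2200
P(W > t) = e^{−(μ−λ)t} = e^{−1.9467} = 0.142745

Final: 0.142745


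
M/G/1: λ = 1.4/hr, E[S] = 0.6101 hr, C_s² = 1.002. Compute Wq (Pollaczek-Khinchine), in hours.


ρ = λ·E[S] = 1.4·0.6101 = 0.8541
E[S²] = E[S]²(1+C_s²) = 0.6101²·(1+1.002) = 0.745188
Wq = λ·E[S²]/(2(1−ρ)) = 1.4·0.745188/(2·0.1459) = 3.57625 hr

Final: 3.57625 hr


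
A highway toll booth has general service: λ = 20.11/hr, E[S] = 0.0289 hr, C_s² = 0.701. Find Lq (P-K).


ρ = λ·E[S] = 20.11·0.0289 = 0.5812
Lq = ρ²(1+C_s²)/(2(1−ρ)) = 0.3378·(1+0.701)/(2·0.4188)
= 0.3378·1.7010/0.8376 = 0.68591

Final: 0.68591


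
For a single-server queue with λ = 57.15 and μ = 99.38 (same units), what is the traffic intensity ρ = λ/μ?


ρ = λ/μ = 57.15/99.38 = 0.5751

Final: 0.5751


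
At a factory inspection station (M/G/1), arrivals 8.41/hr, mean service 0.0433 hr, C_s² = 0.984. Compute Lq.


ρ = λ·E[S] = 8.41·0.0433 = 0.3642
Lq = ρ²(1+C_s²)/(2(1−ρ)) = 0.1326·(1+0.984)/(2·0.6358)
= 0.1326·1.9840/1.2717 = 0.20688

Final: 0.20688


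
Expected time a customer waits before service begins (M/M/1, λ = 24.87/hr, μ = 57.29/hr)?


ρ = 24.87/57.29 = 0.4341
Wq = ρ/(μ−λ) = 0.4341/(57.29 − 24.87) = 0.4341/32.42 = 0.01339 hr

Final: 0.01339 hr


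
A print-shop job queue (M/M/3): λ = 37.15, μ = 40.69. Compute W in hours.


a = 0.9130; ρ = 0.3043; P₀ = 0.398071
Lq = P₀·a^c·ρ/(c!(1−ρ)²) = 0.03175
Wq = Lq/λ = 0.03175/37.15 = 0.0008547 hr
W = Wq + 1/μ = 0.0008547 + 0.02458 = 0.02543 hr

Final: 0.02543 hr


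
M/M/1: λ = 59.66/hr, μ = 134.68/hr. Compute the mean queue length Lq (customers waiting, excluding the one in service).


ρ = 59.66/134.68 = 0.4430
Lq = ρ²/(1−ρ) = 0.1962/0.5570 = 0.3523

Final: 0.3523


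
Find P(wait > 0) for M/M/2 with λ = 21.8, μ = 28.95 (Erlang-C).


a = λ/μ = 0.7530; ρ = a/2 = 0.3765
P₀ = 0.452949 (from M/M/c formula)
C(c,a) = [a^c/(c!(1−ρ))]·P₀ = [0.56704/(2·0.6235)]·0.452949
= 0.45473·0.452949 = 0.205971

Final: 0.205971


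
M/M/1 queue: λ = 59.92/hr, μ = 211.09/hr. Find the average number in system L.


ρ = λ/μ = 59.92/211.09 = 0.2839
L = ρ/(1−ρ) = 0.2839/(1 − 0.2839) = 0.2839/0.7161 = 0.3964

Final: 0.3964


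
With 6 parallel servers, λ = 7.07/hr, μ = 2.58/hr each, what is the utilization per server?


ρ = λ/(cμ) = 7.07/(6·2.58) = 7.07/15.48 = 0.4567

Final: 0.4567


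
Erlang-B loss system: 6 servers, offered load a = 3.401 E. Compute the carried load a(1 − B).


B(6,3.401) = 0.076065 (Erlang-B)
Carried load = a(1 − B) = 3.401·(1 − 0.076065) = 3.401·0.923935 = 3.1423 E

Final: 3.1423 Erlangs


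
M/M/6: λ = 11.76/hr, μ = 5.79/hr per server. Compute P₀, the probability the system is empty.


a = λ/μ = 11.76/5.79 = 2.0311; ρ = a/c = 0.3385
Σ_{k=0}^{5} a^k/k! (terms k=0..5) = 1.00000 + 2.03109 + 2.06266 + 1.39648 + 0.70909 + 0.28805 = 7.48737
Tail: a^6/(6!(1−ρ)) = 70.20573/(720·0.6615) = 0.14741
P₀ = 1/(7.48737 + 0.14741) = 1/7.63478 = 0.130980

Final: 0.130980


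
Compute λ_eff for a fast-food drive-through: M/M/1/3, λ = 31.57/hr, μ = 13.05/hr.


ρ = 2.4192; P_K = (1−ρ)ρ^3/(1−ρ^4) = 0.604276
λ_eff = λ(1 − P_K) = 31.57·(1 − 0.604276) = 31.57·0.395724 = 12.4930 /hr

Final: 12.4930 /hr


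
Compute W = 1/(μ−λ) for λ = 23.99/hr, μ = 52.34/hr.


W = 1/(μ−λ) = 1/(52.34 − 23.99) = 1/28.35 = 0.03527 hr

Final: 0.03527 hr


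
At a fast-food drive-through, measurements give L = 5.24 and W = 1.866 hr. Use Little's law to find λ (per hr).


λ = L/W = 5.24/1.866 = 2.8081 /hr

Final: 2.8081 /hr


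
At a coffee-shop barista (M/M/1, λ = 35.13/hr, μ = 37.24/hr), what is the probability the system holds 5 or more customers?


ρ = 35.13/37.24 = 0.9433
P(N ≥ n) = ρ^n = 0.9433^5 = 0.747037

Final: 0.747037


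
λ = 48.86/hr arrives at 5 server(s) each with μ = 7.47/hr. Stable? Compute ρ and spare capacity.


Total capacity cμ = 5·7.47 = 37.35/hr
ρ = λ/(cμ) = 48.86/37.35 = 1.3082
Stable ⇔ ρ < 1: NO
Spare capacity = cμ − λ = 37.35 − 48.86 = -11.51/hr

Final: ρ = 1.3082; unstable; margin = -11.51/hr


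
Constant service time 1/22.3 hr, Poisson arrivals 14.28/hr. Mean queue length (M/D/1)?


ρ = 14.28/22.3 = 0.6404
M/D/1: Lq = ρ²/(2(1−ρ)) = 0.4101/(2·0.3596) = 0.57009

Final: 0.57009


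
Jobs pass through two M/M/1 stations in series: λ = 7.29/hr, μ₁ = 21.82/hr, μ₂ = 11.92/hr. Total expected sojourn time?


Each node sees arrival rate λ = 7.29/hr (tandem ⇒ throughput preserved).
W₁ = 1/(μ₁−λ) = 1/(21.82−7.29) = 0.06882 hr
W₂ = 1/(μ₂−λ) = 1/(11.92−7.29) = 0.21598 hr
W_total = W₁ + W₂ = 0.06882 + 0.21598 = 0.28481 hr

Final: 0.28481 hr


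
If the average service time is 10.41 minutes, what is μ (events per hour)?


μ = 1/(service time) in consistent units.
1 hour = 60 min, so μ = 60/10.41 = 5.7637 per hour

Final: 5.7637 /hr


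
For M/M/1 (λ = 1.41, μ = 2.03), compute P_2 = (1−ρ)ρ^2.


ρ = 1.41/2.03 = 0.6946
P_n = (1−ρ)·ρ^n = (1 − 0.6946)·0.6946^2 = 0.3054·0.482443 = 0.147347

Final: 0.147347


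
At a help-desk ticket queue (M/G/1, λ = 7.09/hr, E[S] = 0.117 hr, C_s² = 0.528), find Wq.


ρ = λ·E[S] = 7.09·0.117 = 0.8295
E[S²] = E[S]²(1+C_s²) = 0.117²·(1+0.528) = 0.020917
Wq = λ·E[S²]/(2(1−ρ)) = 7.09·0.020917/(2·0.1705) = 0.43497 hr

Final: 0.43497 hr


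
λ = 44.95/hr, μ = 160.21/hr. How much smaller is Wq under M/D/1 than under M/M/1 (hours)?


ρ = 44.95/160.21 = 0.2806
Wq(M/M/1) = ρ/(μ−λ) = 0.2806/115.26 = 0.002434 hr
Wq(M/D/1) = ρ/(2(μ−λ)) = 0.001217 hr
Savings = 0.002434 − 0.001217 = 0.001217 hr

Final: 0.001217 hr


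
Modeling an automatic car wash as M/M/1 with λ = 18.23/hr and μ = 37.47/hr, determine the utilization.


ρ = λ/μ = 18.23/37.47 = 0.4865

Final: 0.4865


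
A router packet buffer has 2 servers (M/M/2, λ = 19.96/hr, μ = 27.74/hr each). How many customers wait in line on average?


a = λ/μ = 0.7195; ρ = a/2 = 0.3598
P₀ = 0.470838
Lq = P₀·a^c·ρ / (c!·(1−ρ)²) = 0.470838·0.51774·0.3598/(2·0.40990)
= 0.10698

Final: 0.10698


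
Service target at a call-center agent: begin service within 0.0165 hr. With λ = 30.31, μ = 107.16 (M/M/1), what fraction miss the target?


ρ = 30.31/107.16 = 0.2828
P(Wq > t) = ρ·e^{−(μ−λ)t} = 0.2828·e^{−1.2680}
= 0.2828·0.281387 = 0.079590

Final: 0.079590


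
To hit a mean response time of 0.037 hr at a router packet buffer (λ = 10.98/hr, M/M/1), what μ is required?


W = 1/(μ−λ) ⇒ μ − λ = 1/W = 1/0.037 = 27.0270
μ = λ + 1/W = 10.98 + 27.0270 = 38.0070 per hr

Final: 38.0070 /hr


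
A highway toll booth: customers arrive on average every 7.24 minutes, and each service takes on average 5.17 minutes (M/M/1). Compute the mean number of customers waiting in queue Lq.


λ = 60/7.24 = 8.2873 /hr
μ = 60/5.17 = 11.6054 /hr
ρ = λ/μ = 8.2873/11.6054 = 0.7141
Lq = ρ²/(1−ρ) = 0.5099/0.2859 = 1.7835

Final: 1.7835


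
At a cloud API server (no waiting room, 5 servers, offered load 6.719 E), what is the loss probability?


B(c,a) = (a^c/c!) / Σ_{k=0}^{c} a^k/k!
a^5/5! = 114.114796
Σ terms (k=0..5): 1.00000 + 6.71900 + 22.57248 + 50.55483 + 84.91948 + 114.11480 = 279.880588
B = 114.114796/279.880588 = 0.407727

Final: 0.407727


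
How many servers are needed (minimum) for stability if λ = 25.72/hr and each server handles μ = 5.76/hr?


Stability requires cμ > λ ⇔ c > λ/μ.
λ/μ = 25.72/5.76 = 4.4653
Minimum integer c = ⌊4.4653⌋ + 1 = 5
Check: 5·5.76 = 28.80 > 25.72, while 4·5.76 = 23.04 ≤ 25.72

Final: 5 servers


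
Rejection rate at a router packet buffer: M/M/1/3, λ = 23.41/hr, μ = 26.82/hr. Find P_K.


ρ = λ/μ = 23.41/26.82 = 0.8729
P_K = (1−ρ)ρ^K/(1−ρ^(K+1)) = (0.1271·0.665010)/(1 − 0.580458)
= 0.084552/0.419542 = 0.201534

Final: 0.201534


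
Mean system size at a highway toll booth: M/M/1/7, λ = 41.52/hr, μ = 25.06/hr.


ρ = 41.52/25.06 = 1.6568
L = ρ[1 − (K+1)ρ^K + Kρ^(K+1)] / [(1−ρ)(1−ρ^(K+1))]
Numerator: 1.6568·(1 − 8·34.271566 + 7·56.781940) = 205.944920
Denominator: (-0.6568)·(-55.781940) = 36.638896
L = 205.944920/36.638896 = 5.6209

Final: 5.6209


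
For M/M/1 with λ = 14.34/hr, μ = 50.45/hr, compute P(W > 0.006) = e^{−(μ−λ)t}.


W ~ Exponential(μ−λ) for M/M/1.
μ − λ = 50.45 − 14.34 = 36.1100
P(W > t) = e^{−(μ−λ)t} = e^{−0.2167} = 0.805204

Final: 0.805204


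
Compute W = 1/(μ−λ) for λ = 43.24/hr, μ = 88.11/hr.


W = 1/(μ−λ) = 1/(88.11 − 43.24) = 1/44.87 = 0.02229 hr

Final: 0.02229 hr


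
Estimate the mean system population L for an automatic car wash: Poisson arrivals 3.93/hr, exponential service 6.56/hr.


ρ = λ/μ = 3.93/6.56 = 0.5991
L = ρ/(1−ρ) = 0.5991/(1 − 0.5991) = 0.5991/0.4009 = 1.4943

Final: 1.4943


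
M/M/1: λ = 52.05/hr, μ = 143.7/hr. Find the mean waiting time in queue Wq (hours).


ρ = 52.05/143.7 = 0.3622
Wq = ρ/(μ−λ) = 0.3622/(143.7 − 52.05) = 0.3622/91.65 = 0.003952 hr

Final: 0.003952 hr
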